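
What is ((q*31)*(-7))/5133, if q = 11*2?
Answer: -4774/5133 ≈ -0.93006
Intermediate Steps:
q = 22
((q*31)*(-7))/5133 = ((22*31)*(-7))/5133 = (682*(-7))*(1/5133) = -4774*1/5133 = -4774/5133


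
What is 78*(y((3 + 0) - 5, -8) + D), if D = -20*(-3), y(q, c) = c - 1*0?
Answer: 4056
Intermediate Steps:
y(q, c) = c (y(q, c) = c + 0 = c)
D = 60
78*(y((3 + 0) - 5, -8) + D) = 78*(-8 + 60) = 78*52 = 4056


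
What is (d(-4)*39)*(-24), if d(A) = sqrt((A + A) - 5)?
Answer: -936*I*sqrt(13) ≈ -3374.8*I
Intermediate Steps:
d(A) = sqrt(-5 + 2*A) (d(A) = sqrt(2*A - 5) = sqrt(-5 + 2*A))
(d(-4)*39)*(-24) = (sqrt(-5 + 2*(-4))*39)*(-24) = (sqrt(-5 - 8)*39)*(-24) = (sqrt(-13)*39)*(-24) = ((I*sqrt(13))*39)*(-24) = (39*I*sqrt(13))*(-24) = -936*I*sqrt(13)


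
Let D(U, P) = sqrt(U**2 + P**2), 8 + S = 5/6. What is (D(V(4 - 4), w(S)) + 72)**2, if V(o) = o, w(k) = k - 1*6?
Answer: 261121/36 ≈ 7253.4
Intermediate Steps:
S = -43/6 (S = -8 + 5/6 = -43/6 ≈ -7.1667)
w(k) = -6 + k (w(k) = k - 6 = -6 + k)
D(U, P) = sqrt(P**2 + U**2)
(D(V(4 - 4), w(S)) + 72)**2 = (sqrt((-6 - 43/6)**2 + (4 - 4)**2) + 72)**2 = (sqrt((-79/6)**2 + 0**2) + 72)**2 = (sqrt(6241/36 + 0) + 72)**2 = (sqrt(6241/36) + 72)**2 = (79/6 + 72)**2 = (511/6)**2 = 261121/36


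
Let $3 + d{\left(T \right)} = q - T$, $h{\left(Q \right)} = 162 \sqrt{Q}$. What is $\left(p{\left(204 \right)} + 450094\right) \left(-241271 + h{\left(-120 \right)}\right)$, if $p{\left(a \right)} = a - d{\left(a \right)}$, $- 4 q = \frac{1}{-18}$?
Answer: $- \frac{7825952772289}{72} + \frac{291927231 i \sqrt{30}}{2} \approx -1.0869 \cdot 10^{11} + 7.9948 \cdot 10^{8} i$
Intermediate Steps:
$q = \frac{1}{72}$ ($q = - \frac{1}{4 \left(-18\right)} = \left(- \frac{1}{4}\right) \left(- \frac{1}{18}\right) = \frac{1}{72} \approx 0.013889$)
$d{\left(T \right)} = - \frac{215}{72} - T$ ($d{\left(T \right)} = -3 - \left(- \frac{1}{72} + T\right) = - \frac{215}{72} - T$)
$p{\left(a \right)} = \frac{215}{72} + 2 a$ ($p{\left(a \right)} = a - \left(- \frac{215}{72} - a\right) = a + \left(\frac{215}{72} + a\right) = \frac{215}{72} + 2 a$)
$\left(p{\left(204 \right)} + 450094\right) \left(-241271 + h{\left(-120 \right)}\right) = \left(\left(\frac{215}{72} + 2 \cdot 204\right) + 450094\right) \left(-241271 + 162 \sqrt{-120}\right) = \left(\left(\frac{215}{72} + 408\right) + 450094\right) \left(-241271 + 162 \cdot 2 i \sqrt{30}\right) = \left(\frac{29591}{72} + 450094\right) \left(-241271 + 324 i \sqrt{30}\right) = \frac{32436359 \left(-241271 + 324 i \sqrt{30}\right)}{72} = - \frac{7825952772289}{72} + \frac{291927231 i \sqrt{30}}{2}$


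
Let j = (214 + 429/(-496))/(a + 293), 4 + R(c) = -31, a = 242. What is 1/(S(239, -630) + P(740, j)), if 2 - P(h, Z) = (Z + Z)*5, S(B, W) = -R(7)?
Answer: 26536/876117 ≈ 0.030288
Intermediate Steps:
R(c) = -35 (R(c) = -4 - 31 = -35)
S(B, W) = 35 (S(B, W) = -1*(-35) = 35)
j = 21143/53072 (j = (214 + 429/(-496))/(242 + 293) = (214 + 429*(-1/496))/535 = (214 - 429/496)*(1/535) = (105715/496)*(1/535) = 21143/53072 ≈ 0.39838)
P(h, Z) = 2 - 10*Z (P(h, Z) = 2 - (Z + Z)*5 = 2 - 2*Z*5 = 2 - 10*Z)
1/(S(239, -630) + P(740, j)) = 1/(35 + (2 - 10*21143/53072)) = 1/(35 + (2 - 105715/26536)) = 1/(35 - 52643/26536) = 1/(876117/26536) = 26536/876117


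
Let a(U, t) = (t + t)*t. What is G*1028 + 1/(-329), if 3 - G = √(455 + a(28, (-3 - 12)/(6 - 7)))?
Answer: 1014635/329 - 1028*√905 ≈ -27842.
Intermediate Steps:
a(U, t) = 2*t² (a(U, t) = (2*t)*t = 2*t²)
G = 3 - √905 (G = 3 - √(455 + 2*((-3 - 12)/(6 - 7))²) = 3 - √(455 + 2*(-15/(-1))²) = 3 - √(455 + 2*(-15*(-1))²) = 3 - √(455 + 2*15²) = 3 - √(455 + 2*225) = 3 - √(455 + 450) = 3 - √905 ≈ -27.083)
G*1028 + 1/(-329) = (3 - √905)*1028 + 1/(-329) = (3084 - 1028*√905) - 1/329 = 1014635/329 - 1028*√905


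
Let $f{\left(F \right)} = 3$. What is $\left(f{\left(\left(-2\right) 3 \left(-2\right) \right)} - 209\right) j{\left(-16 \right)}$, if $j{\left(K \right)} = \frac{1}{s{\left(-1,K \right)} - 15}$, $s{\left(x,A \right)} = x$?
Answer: $\frac{103}{8} \approx 12.875$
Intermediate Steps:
$j{\left(K \right)} = - \frac{1}{16}$ ($j{\left(K \right)} = \frac{1}{-1 - 15} = \frac{1}{-16} = - \frac{1}{16}$)
$\left(f{\left(\left(-2\right) 3 \left(-2\right) \right)} - 209\right) j{\left(-16 \right)} = \left(3 - 209\right) \left(- \frac{1}{16}\right) = \left(-206\right) \left(- \frac{1}{16}\right) = \frac{103}{8}$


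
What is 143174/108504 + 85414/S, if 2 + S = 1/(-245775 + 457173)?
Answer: -979562766952879/22937474340 ≈ -42706.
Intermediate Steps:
S = -422795/211398 (S = -2 + 1/(-245775 + 457173) = -2 + 1/211398 = -422795/211398 ≈ -2.0000)
143174/108504 + 85414/S = 143174/108504 + 85414/(-422795/211398) = 143174*(1/108504) + 85414*(-211398/422795) = 71587/54252 - 18056348772/422795 = -979562766952879/22937474340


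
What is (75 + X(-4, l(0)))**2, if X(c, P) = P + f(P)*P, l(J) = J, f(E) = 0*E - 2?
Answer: 5625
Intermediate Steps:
f(E) = -2 (f(E) = 0 - 2 = -2)
X(c, P) = -P (X(c, P) = P - 2*P = -P)
(75 + X(-4, l(0)))**2 = (75 - 1*0)**2 = (75 + 0)**2 = 75**2 = 5625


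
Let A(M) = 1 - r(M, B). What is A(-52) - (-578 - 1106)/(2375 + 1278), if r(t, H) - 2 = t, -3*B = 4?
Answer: 187987/3653 ≈ 51.461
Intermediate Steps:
B = -4/3 (B = -⅓*4 = -4/3 ≈ -1.3333)
r(t, H) = 2 + t
A(M) = -1 - M (A(M) = 1 - (2 + M) = 1 + (-2 - M) = -1 - M)
A(-52) - (-578 - 1106)/(2375 + 1278) = (-1 - 1*(-52)) - (-578 - 1106)/(2375 + 1278) = (-1 + 52) - (-1684)/3653 = 51 - (-1684)/3653 = 51 - 1*(-1684/3653) = 51 + 1684/3653 = 187987/3653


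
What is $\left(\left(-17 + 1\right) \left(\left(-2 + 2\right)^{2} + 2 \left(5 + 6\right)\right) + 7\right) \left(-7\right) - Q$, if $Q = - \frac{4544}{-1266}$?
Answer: $\frac{1526423}{633} \approx 2411.4$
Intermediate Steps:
$Q = \frac{2272}{633}$ ($Q = \left(-4544\right) \left(- \frac{1}{1266}\right) = \frac{2272}{633} \approx 3.5893$)
$\left(\left(-17 + 1\right) \left(\left(-2 + 2\right)^{2} + 2 \left(5 + 6\right)\right) + 7\right) \left(-7\right) - Q = \left(\left(-17 + 1\right) \left(\left(-2 + 2\right)^{2} + 2 \left(5 + 6\right)\right) + 7\right) \left(-7\right) - \frac{2272}{633} = \left(- 16 \left(0^{2} + 2 \cdot 11\right) + 7\right) \left(-7\right) - \frac{2272}{633} = \left(- 16 \left(0 + 22\right) + 7\right) \left(-7\right) - \frac{2272}{633} = \left(\left(-16\right) 22 + 7\right) \left(-7\right) - \frac{2272}{633} = \left(-352 + 7\right) \left(-7\right) - \frac{2272}{633} = \left(-345\right) \left(-7\right) - \frac{2272}{633} = 2415 - \frac{2272}{633} = \frac{1526423}{633}$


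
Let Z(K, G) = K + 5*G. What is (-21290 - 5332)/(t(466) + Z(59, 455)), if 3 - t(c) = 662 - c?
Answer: -26622/2141 ≈ -12.434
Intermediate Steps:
t(c) = -659 + c (t(c) = 3 - (662 - c) = 3 + (-662 + c) = -659 + c)
(-21290 - 5332)/(t(466) + Z(59, 455)) = (-21290 - 5332)/((-659 + 466) + (59 + 5*455)) = -26622/(-193 + (59 + 2275)) = -26622/(-193 + 2334) = -26622/2141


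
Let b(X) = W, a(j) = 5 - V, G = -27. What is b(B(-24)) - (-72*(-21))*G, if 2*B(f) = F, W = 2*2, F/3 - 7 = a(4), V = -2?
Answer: 40828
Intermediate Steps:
a(j) = 7 (a(j) = 5 - 1*(-2) = 5 + 2 = 7)
F = 42 (F = 21 + 3*7 = 21 + 21 = 42)
W = 4
B(f) = 21 (B(f) = (½)*42 = 21)
b(X) = 4
b(B(-24)) - (-72*(-21))*G = 4 - (-72*(-21))*(-27) = 4 - 1512*(-27) = 4 - 1*(-40824) = 4 + 40824 = 40828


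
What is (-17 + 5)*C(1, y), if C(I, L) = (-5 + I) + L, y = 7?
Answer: -36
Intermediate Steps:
C(I, L) = -5 + I + L
(-17 + 5)*C(1, y) = (-17 + 5)*(-5 + 1 + 7) = -12*3 = -36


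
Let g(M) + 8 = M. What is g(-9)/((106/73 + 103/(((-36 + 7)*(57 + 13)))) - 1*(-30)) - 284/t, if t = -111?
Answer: 1041919994/516523071 ≈ 2.0172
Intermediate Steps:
g(M) = -8 + M
g(-9)/((106/73 + 103/(((-36 + 7)*(57 + 13)))) - 1*(-30)) - 284/t = (-8 - 9)/((106/73 + 103/(((-36 + 7)*(57 + 13)))) - 1*(-30)) - 284/(-111) = -17/((106*(1/73) + 103/((-29*70))) + 30) - 284*(-1/111) = -17/((106/73 + 103/(-2030)) + 30) + 284/111 = -17/((106/73 + 103*(-1/2030)) + 30) + 284/111 = -17/((106/73 - 103/2030) + 30) + 284/111 = -17/(207661/148190 + 30) + 284/111 = -17/4653361/148190 + 284/111 = -17*148190/4653361 + 284/111 = -2519230/4653361 + 284/111 = 1041919994/516523071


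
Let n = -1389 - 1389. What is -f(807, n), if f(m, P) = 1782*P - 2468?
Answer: 4952864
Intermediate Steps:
n = -2778
f(m, P) = -2468 + 1782*P
-f(807, n) = -(-2468 + 1782*(-2778)) = -(-2468 - 4950396) = -1*(-4952864) = 4952864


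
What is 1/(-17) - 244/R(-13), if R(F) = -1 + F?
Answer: 2067/119 ≈ 17.370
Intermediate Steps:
1/(-17) - 244/R(-13) = 1/(-17) - 244/(-1 - 13) = 1*(-1/17) - 244/(-14) = -1/17 - 244*(-1/14) = -1/17 + 122/7 = 2067/119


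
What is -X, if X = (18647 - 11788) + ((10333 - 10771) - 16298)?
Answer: 9877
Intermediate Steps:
X = -9877 (X = 6859 + (-438 - 16298) = 6859 - 16736 = -9877)
-X = -1*(-9877) = 9877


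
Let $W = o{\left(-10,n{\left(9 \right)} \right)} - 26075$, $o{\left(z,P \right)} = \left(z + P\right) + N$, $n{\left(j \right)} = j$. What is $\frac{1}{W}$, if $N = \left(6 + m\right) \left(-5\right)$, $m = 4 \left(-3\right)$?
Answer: $- \frac{1}{26046} \approx -3.8394 \cdot 10^{-5}$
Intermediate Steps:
$m = -12$
$N = 30$ ($N = \left(6 - 12\right) \left(-5\right) = \left(-6\right) \left(-5\right) = 30$)
$o{\left(z,P \right)} = 30 + P + z$ ($o{\left(z,P \right)} = \left(z + P\right) + 30 = \left(P + z\right) + 30 = 30 + P + z$)
$W = -26046$ ($W = \left(30 + 9 - 10\right) - 26075 = 29 - 26075 = -26046$)
$\frac{1}{W} = \frac{1}{-26046} = - \frac{1}{26046}$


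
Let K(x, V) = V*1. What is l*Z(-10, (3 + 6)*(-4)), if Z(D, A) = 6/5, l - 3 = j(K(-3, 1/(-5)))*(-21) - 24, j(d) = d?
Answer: -504/25 ≈ -20.160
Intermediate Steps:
K(x, V) = V
l = -84/5 (l = 3 + (-21/(-5) - 24) = 3 + (-⅕*(-21) - 24) = 3 + (21/5 - 24) = 3 - 99/5 = -84/5 ≈ -16.800)
Z(D, A) = 6/5 (Z(D, A) = 6*(⅕) = 6/5)
l*Z(-10, (3 + 6)*(-4)) = -84/5*6/5 = -504/25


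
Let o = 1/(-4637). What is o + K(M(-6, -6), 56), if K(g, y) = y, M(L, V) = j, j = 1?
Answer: 259671/4637 ≈ 56.000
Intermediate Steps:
M(L, V) = 1
o = -1/4637 ≈ -0.00021566
o + K(M(-6, -6), 56) = -1/4637 + 56 = 259671/4637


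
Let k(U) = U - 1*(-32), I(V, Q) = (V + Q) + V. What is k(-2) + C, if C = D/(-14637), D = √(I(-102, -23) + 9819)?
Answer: 30 - 2*√2398/14637 ≈ 29.993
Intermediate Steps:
I(V, Q) = Q + 2*V (I(V, Q) = (Q + V) + V = Q + 2*V)
k(U) = 32 + U (k(U) = U + 32 = 32 + U)
D = 2*√2398 (D = √((-23 + 2*(-102)) + 9819) = √((-23 - 204) + 9819) = √(-227 + 9819) = √9592 = 2*√2398 ≈ 97.939)
C = -2*√2398/14637 (C = (2*√2398)/(-14637) = (2*√2398)*(-1/14637) = -2*√2398/14637 ≈ -0.0066912)
k(-2) + C = (32 - 2) - 2*√2398/14637 = 30 - 2*√2398/14637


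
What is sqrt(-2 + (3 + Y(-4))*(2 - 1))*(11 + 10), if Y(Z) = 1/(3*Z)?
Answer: 7*sqrt(33)/2 ≈ 20.106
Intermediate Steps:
Y(Z) = 1/(3*Z)
sqrt(-2 + (3 + Y(-4))*(2 - 1))*(11 + 10) = sqrt(-2 + (3 + (1/3)/(-4))*(2 - 1))*(11 + 10) = sqrt(-2 + (3 + (1/3)*(-1/4))*1)*21 = sqrt(-2 + (3 - 1/12)*1)*21 = sqrt(-2 + (35/12)*1)*21 = sqrt(-2 + 35/12)*21 = sqrt(11/12)*21 = (sqrt(33)/6)*21 = 7*sqrt(33)/2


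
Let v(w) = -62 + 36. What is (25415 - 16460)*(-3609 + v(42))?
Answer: -32551425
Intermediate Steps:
v(w) = -26
(25415 - 16460)*(-3609 + v(42)) = (25415 - 16460)*(-3609 - 26) = 8955*(-3635) = -32551425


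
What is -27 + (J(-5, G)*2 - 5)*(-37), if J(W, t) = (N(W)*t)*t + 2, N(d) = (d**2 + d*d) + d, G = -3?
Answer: -29960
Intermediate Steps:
N(d) = d + 2*d**2 (N(d) = (d**2 + d**2) + d = 2*d**2 + d = d + 2*d**2)
J(W, t) = 2 + W*t**2*(1 + 2*W) (J(W, t) = ((W*(1 + 2*W))*t)*t + 2 = (W*t*(1 + 2*W))*t + 2 = W*t**2*(1 + 2*W) + 2 = 2 + W*t**2*(1 + 2*W))
-27 + (J(-5, G)*2 - 5)*(-37) = -27 + ((2 - 5*(-3)**2*(1 + 2*(-5)))*2 - 5)*(-37) = -27 + ((2 - 5*9*(1 - 10))*2 - 5)*(-37) = -27 + ((2 - 5*9*(-9))*2 - 5)*(-37) = -27 + ((2 + 405)*2 - 5)*(-37) = -27 + (407*2 - 5)*(-37) = -27 + (814 - 5)*(-37) = -27 + 809*(-37) = -27 - 29933 = -29960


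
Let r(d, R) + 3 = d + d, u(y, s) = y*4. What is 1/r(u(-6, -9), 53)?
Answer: -1/51 ≈ -0.019608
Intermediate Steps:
u(y, s) = 4*y
r(d, R) = -3 + 2*d (r(d, R) = -3 + (d + d) = -3 + 2*d)
1/r(u(-6, -9), 53) = 1/(-3 + 2*(4*(-6))) = 1/(-3 + 2*(-24)) = 1/(-3 - 48) = 1/(-51) = -1/51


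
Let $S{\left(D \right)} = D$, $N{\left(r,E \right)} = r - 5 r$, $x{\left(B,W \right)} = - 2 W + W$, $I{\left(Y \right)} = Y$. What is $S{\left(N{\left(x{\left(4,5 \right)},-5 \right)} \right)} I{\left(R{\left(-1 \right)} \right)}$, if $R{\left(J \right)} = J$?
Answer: $-20$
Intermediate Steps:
$x{\left(B,W \right)} = - W$
$N{\left(r,E \right)} = - 4 r$
$S{\left(N{\left(x{\left(4,5 \right)},-5 \right)} \right)} I{\left(R{\left(-1 \right)} \right)} = - 4 \left(\left(-1\right) 5\right) \left(-1\right) = \left(-4\right) \left(-5\right) \left(-1\right) = 20 \left(-1\right) = -20$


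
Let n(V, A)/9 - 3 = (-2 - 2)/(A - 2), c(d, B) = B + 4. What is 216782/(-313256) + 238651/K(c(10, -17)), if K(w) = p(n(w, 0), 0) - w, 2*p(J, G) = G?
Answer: 37378019745/2036164 ≈ 18357.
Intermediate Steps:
c(d, B) = 4 + B
n(V, A) = 27 - 36/(-2 + A) (n(V, A) = 27 + 9*((-2 - 2)/(A - 2)) = 27 + 9*(-4/(-2 + A)) = 27 - 36/(-2 + A))
p(J, G) = G/2
K(w) = -w (K(w) = (½)*0 - w = 0 - w = -w)
216782/(-313256) + 238651/K(c(10, -17)) = 216782/(-313256) + 238651/((-(4 - 17))) = 216782*(-1/313256) + 238651/((-1*(-13))) = -108391/156628 + 238651/13 = 37378019745/2036164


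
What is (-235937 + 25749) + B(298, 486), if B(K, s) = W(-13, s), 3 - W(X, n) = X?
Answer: -210172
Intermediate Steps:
W(X, n) = 3 - X
B(K, s) = 16 (B(K, s) = 3 - 1*(-13) = 3 + 13 = 16)
(-235937 + 25749) + B(298, 486) = (-235937 + 25749) + 16 = -210188 + 16 = -210172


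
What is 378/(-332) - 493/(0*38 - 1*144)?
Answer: 27311/11952 ≈ 2.2851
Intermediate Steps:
378/(-332) - 493/(0*38 - 1*144) = 378*(-1/332) - 493/(0 - 144) = -189/166 - 493/(-144) = -189/166 - 493*(-1/144) = -189/166 + 493/144 = 27311/11952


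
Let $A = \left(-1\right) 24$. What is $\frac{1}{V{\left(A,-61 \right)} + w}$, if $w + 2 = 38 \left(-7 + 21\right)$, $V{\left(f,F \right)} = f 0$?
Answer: $\frac{1}{530} \approx 0.0018868$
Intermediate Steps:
$A = -24$
$V{\left(f,F \right)} = 0$
$w = 530$ ($w = -2 + 38 \left(-7 + 21\right) = -2 + 38 \cdot 14 = -2 + 532 = 530$)
$\frac{1}{V{\left(A,-61 \right)} + w} = \frac{1}{0 + 530} = \frac{1}{530}$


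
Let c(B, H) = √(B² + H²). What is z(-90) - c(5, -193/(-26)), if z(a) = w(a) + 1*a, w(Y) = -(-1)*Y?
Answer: -180 - √54149/26 ≈ -188.95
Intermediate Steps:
w(Y) = Y
z(a) = 2*a (z(a) = a + 1*a = a + a = 2*a)
z(-90) - c(5, -193/(-26)) = 2*(-90) - √(5² + (-193/(-26))²) = -180 - √(25 + (-193*(-1/26))²) = -180 - √(25 + (193/26)²) = -180 - √(25 + 37249/676) = -180 - √(54149/676) = -180 - √54149/26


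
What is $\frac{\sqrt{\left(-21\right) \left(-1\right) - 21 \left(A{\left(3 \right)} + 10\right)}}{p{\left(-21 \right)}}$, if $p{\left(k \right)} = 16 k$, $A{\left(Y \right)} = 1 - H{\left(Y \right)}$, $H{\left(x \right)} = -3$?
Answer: $- \frac{i \sqrt{273}}{336} \approx - 0.049175 i$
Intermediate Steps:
$A{\left(Y \right)} = 4$ ($A{\left(Y \right)} = 1 - -3 = 1 + 3 = 4$)
$\frac{\sqrt{\left(-21\right) \left(-1\right) - 21 \left(A{\left(3 \right)} + 10\right)}}{p{\left(-21 \right)}} = \frac{\sqrt{\left(-21\right) \left(-1\right) - 21 \left(4 + 10\right)}}{16 \left(-21\right)} = \frac{\sqrt{21 - 294}}{-336} = \sqrt{21 - 294} \left(- \frac{1}{336}\right) = \sqrt{-273} \left(- \frac{1}{336}\right) = i \sqrt{273} \left(- \frac{1}{336}\right) = - \frac{i \sqrt{273}}{336}$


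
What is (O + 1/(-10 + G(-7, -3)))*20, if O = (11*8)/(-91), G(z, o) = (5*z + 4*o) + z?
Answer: -28615/1456 ≈ -19.653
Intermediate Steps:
G(z, o) = 4*o + 6*z (G(z, o) = (4*o + 5*z) + z = 4*o + 6*z)
O = -88/91 (O = 88*(-1/91) = -88/91 ≈ -0.96703)
(O + 1/(-10 + G(-7, -3)))*20 = (-88/91 + 1/(-10 + (4*(-3) + 6*(-7))))*20 = (-88/91 + 1/(-10 + (-12 - 42)))*20 = (-88/91 + 1/(-10 - 54))*20 = (-88/91 + 1/(-64))*20 = (-88/91 - 1/64)*20 = -5723/5824*20 = -28615/1456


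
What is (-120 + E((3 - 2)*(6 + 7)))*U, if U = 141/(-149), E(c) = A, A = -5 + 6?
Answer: 16779/149 ≈ 112.61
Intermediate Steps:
A = 1
E(c) = 1
U = -141/149 (U = 141*(-1/149) = -141/149 ≈ -0.94631)
(-120 + E((3 - 2)*(6 + 7)))*U = (-120 + 1)*(-141/149) = -119*(-141/149) = 16779/149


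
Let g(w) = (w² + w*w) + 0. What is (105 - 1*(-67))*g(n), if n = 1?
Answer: 344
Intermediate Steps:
g(w) = 2*w² (g(w) = (w² + w²) + 0 = 2*w² + 0 = 2*w²)
(105 - 1*(-67))*g(n) = (105 - 1*(-67))*(2*1²) = (105 + 67)*(2*1) = 172*2 = 344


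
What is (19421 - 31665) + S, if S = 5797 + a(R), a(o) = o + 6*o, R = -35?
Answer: -6692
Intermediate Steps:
a(o) = 7*o
S = 5552 (S = 5797 + 7*(-35) = 5797 - 245 = 5552)
(19421 - 31665) + S = (19421 - 31665) + 5552 = -12244 + 5552 = -6692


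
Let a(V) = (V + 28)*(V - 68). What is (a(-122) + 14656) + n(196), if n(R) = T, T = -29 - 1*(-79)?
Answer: 32566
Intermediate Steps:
T = 50 (T = -29 + 79 = 50)
n(R) = 50
a(V) = (-68 + V)*(28 + V) (a(V) = (28 + V)*(-68 + V) = (-68 + V)*(28 + V))
(a(-122) + 14656) + n(196) = ((-1904 + (-122)² - 40*(-122)) + 14656) + 50 = ((-1904 + 14884 + 4880) + 14656) + 50 = (17860 + 14656) + 50 = 32516 + 50 = 32566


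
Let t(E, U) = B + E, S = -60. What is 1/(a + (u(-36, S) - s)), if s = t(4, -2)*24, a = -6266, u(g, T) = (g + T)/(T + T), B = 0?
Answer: -5/31806 ≈ -0.00015720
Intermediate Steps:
t(E, U) = E (t(E, U) = 0 + E = E)
u(g, T) = (T + g)/(2*T) (u(g, T) = (T + g)/((2*T)) = (T + g)*(1/(2*T)) = (T + g)/(2*T))
s = 96 (s = 4*24 = 96)
1/(a + (u(-36, S) - s)) = 1/(-6266 + ((1/2)*(-60 - 36)/(-60) - 1*96)) = 1/(-6266 + ((1/2)*(-1/60)*(-96) - 96)) = 1/(-6266 + (4/5 - 96)) = 1/(-6266 - 476/5) = 1/(-31806/5) = -5/31806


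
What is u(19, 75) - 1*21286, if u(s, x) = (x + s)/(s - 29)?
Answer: -106477/5 ≈ -21295.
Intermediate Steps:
u(s, x) = (s + x)/(-29 + s)
u(19, 75) - 1*21286 = (19 + 75)/(-29 + 19) - 1*21286 = 94/(-10) - 21286 = -⅒*94 - 21286 = -47/5 - 21286 = -106477/5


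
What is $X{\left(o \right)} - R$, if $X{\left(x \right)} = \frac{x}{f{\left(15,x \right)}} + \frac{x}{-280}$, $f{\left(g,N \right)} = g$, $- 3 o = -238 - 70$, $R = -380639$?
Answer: $\frac{34258093}{90} \approx 3.8065 \cdot 10^{5}$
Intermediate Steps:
$o = \frac{308}{3}$ ($o = - \frac{-238 - 70}{3} = \left(- \frac{1}{3}\right) \left(-308\right) = \frac{308}{3} \approx 102.67$)
$X{\left(x \right)} = \frac{53 x}{840}$ ($X{\left(x \right)} = \frac{x}{15} + \frac{x}{-280} = x \frac{1}{15} + x \left(- \frac{1}{280}\right) = \frac{x}{15} - \frac{x}{280} = \frac{53 x}{840}$)
$X{\left(o \right)} - R = \frac{53}{840} \cdot \frac{308}{3} - -380639 = \frac{583}{90} + 380639 = \frac{34258093}{90}$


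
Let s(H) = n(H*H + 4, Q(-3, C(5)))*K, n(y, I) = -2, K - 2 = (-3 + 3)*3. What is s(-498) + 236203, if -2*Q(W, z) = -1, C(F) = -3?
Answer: 236199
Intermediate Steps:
Q(W, z) = ½ (Q(W, z) = -½*(-1) = ½)
K = 2 (K = 2 + (-3 + 3)*3 = 2 + 0*3 = 2 + 0 = 2)
s(H) = -4 (s(H) = -2*2 = -4)
s(-498) + 236203 = -4 + 236203 = 236199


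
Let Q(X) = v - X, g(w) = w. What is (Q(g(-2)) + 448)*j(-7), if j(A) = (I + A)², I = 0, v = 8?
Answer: 22442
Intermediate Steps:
Q(X) = 8 - X
j(A) = A² (j(A) = (0 + A)² = A²)
(Q(g(-2)) + 448)*j(-7) = ((8 - 1*(-2)) + 448)*(-7)² = ((8 + 2) + 448)*49 = (10 + 448)*49 = 458*49 = 22442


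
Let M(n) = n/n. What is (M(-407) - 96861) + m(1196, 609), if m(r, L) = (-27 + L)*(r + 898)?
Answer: 1121848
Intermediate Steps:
M(n) = 1
m(r, L) = (-27 + L)*(898 + r)
(M(-407) - 96861) + m(1196, 609) = (1 - 96861) + (-24246 - 27*1196 + 898*609 + 609*1196) = -96860 + (-24246 - 32292 + 546882 + 728364) = -96860 + 1218708 = 1121848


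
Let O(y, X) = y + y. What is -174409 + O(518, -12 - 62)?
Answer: -173373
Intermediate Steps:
O(y, X) = 2*y
-174409 + O(518, -12 - 62) = -174409 + 2*518 = -174409 + 1036 = -173373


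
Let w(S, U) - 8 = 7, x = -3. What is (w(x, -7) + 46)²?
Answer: 3721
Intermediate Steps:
w(S, U) = 15 (w(S, U) = 8 + 7 = 15)
(w(x, -7) + 46)² = (15 + 46)² = 61² = 3721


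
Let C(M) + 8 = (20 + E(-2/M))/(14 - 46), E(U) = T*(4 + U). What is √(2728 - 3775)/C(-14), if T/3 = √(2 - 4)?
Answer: -224*√1047/(-1932*I + 87*√2) ≈ -0.23795 - 3.7364*I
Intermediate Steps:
T = 3*I*√2 (T = 3*√(2 - 4) = 3*√(-2) = 3*(I*√2) = 3*I*√2 ≈ 4.2426*I)
E(U) = 3*I*√2*(4 + U) (E(U) = (3*I*√2)*(4 + U) = 3*I*√2*(4 + U))
C(M) = -69/8 - 3*I*√2*(4 - 2/M)/32 (C(M) = -8 + (20 + 3*I*√2*(4 - 2/M))/(14 - 46) = -8 + (20 + 3*I*√2*(4 - 2/M))/(-32) = -8 + (20 + 3*I*√2*(4 - 2/M))*(-1/32) = -8 + (-5/8 - 3*I*√2*(4 - 2/M)/32) = -69/8 - 3*I*√2*(4 - 2/M)/32)
√(2728 - 3775)/C(-14) = √(2728 - 3775)/(((3/16)*(-46*(-14) + I*√2*(1 - 2*(-14)))/(-14))) = √(-1047)/(((3/16)*(-1/14)*(644 + I*√2*(1 + 28)))) = (I*√1047)/(((3/16)*(-1/14)*(644 + I*√2*29))) = (I*√1047)/(((3/16)*(-1/14)*(644 + 29*I*√2))) = (I*√1047)/(-69/8 - 87*I*√2/224) = I*√1047/(-69/8 - 87*I*√2/224)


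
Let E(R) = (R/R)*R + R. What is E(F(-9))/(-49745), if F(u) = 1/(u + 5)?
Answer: 1/99490 ≈ 1.0051e-5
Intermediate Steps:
F(u) = 1/(5 + u)
E(R) = 2*R (E(R) = 1*R + R = R + R = 2*R)
E(F(-9))/(-49745) = (2/(5 - 9))/(-49745) = (2/(-4))*(-1/49745) = (2*(-1/4))*(-1/49745) = -1/2*(-1/49745) = 1/99490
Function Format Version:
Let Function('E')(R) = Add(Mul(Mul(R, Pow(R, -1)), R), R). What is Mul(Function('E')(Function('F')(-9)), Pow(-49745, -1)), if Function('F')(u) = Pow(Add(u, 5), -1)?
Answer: Rational(1, 99490) ≈ 1.0051e-5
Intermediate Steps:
Function('F')(u) = Pow(Add(5, u), -1)
Function('E')(R) = Mul(2, R) (Function('E')(R) = Add(Mul(1, R), R) = Add(R, R) = Mul(2, R))
Mul(Function('E')(Function('F')(-9)), Pow(-49745, -1)) = Mul(Mul(2, Pow(Add(5, -9), -1)), Pow(-49745, -1)) = Mul(Mul(2, Pow(-4, -1)), Rational(-1, 49745)) = Mul(Mul(2, Rational(-1, 4)), Rational(-1, 49745)) = Mul(Rational(-1, 2), Rational(-1, 49745)) = Rational(1, 99490)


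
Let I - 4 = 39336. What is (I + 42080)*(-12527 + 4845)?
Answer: -625468440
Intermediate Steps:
I = 39340 (I = 4 + 39336 = 39340)
(I + 42080)*(-12527 + 4845) = (39340 + 42080)*(-12527 + 4845) = 81420*(-7682) = -625468440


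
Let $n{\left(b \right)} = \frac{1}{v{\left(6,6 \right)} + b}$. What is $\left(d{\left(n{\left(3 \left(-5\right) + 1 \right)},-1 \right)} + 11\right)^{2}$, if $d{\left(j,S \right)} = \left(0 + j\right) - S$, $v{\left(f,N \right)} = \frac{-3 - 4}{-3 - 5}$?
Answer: $\frac{1567504}{11025} \approx 142.18$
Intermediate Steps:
$v{\left(f,N \right)} = \frac{7}{8}$ ($v{\left(f,N \right)} = - \frac{7}{-8} = \left(-7\right) \left(- \frac{1}{8}\right) = \frac{7}{8}$)
$n{\left(b \right)} = \frac{1}{\frac{7}{8} + b}$
$d{\left(j,S \right)} = j - S$
$\left(d{\left(n{\left(3 \left(-5\right) + 1 \right)},-1 \right)} + 11\right)^{2} = \left(\left(\frac{8}{7 + 8 \left(3 \left(-5\right) + 1\right)} - -1\right) + 11\right)^{2} = \left(\left(\frac{8}{7 + 8 \left(-15 + 1\right)} + 1\right) + 11\right)^{2} = \left(\left(\frac{8}{7 + 8 \left(-14\right)} + 1\right) + 11\right)^{2} = \left(\left(\frac{8}{7 - 112} + 1\right) + 11\right)^{2} = \left(\left(\frac{8}{-105} + 1\right) + 11\right)^{2} = \left(\left(8 \left(- \frac{1}{105}\right) + 1\right) + 11\right)^{2} = \left(\left(- \frac{8}{105} + 1\right) + 11\right)^{2} = \left(\frac{97}{105} + 11\right)^{2} = \left(\frac{1252}{105}\right)^{2} = \frac{1567504}{11025}$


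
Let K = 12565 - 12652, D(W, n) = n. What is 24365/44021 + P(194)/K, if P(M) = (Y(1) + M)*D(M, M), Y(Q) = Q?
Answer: -554398225/1276609 ≈ -434.27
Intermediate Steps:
K = -87
P(M) = M*(1 + M) (P(M) = (1 + M)*M = M*(1 + M))
24365/44021 + P(194)/K = 24365/44021 + (194*(1 + 194))/(-87) = 24365*(1/44021) + (194*195)*(-1/87) = 24365/44021 + 37830*(-1/87) = 24365/44021 - 12610/29 = -554398225/1276609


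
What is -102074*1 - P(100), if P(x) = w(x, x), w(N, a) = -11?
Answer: -102063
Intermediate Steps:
P(x) = -11
-102074*1 - P(100) = -102074*1 - 1*(-11) = -102074 + 11 = -102063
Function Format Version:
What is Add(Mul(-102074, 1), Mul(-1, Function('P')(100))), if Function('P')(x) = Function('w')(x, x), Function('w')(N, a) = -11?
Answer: -102063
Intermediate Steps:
Function('P')(x) = -11
Add(Mul(-102074, 1), Mul(-1, Function('P')(100))) = Add(Mul(-102074, 1), Mul(-1, -11)) = Add(-102074, 11) = -102063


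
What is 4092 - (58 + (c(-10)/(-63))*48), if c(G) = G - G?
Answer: 4034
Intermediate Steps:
c(G) = 0
4092 - (58 + (c(-10)/(-63))*48) = 4092 - (58 + (0/(-63))*48) = 4092 - (58 + (0*(-1/63))*48) = 4092 - (58 + 0*48) = 4092 - (58 + 0) = 4092 - 1*58 = 4092 - 58 = 4034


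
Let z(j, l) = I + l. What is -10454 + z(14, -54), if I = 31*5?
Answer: -10353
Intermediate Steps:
I = 155
z(j, l) = 155 + l
-10454 + z(14, -54) = -10454 + (155 - 54) = -10454 + 101 = -10353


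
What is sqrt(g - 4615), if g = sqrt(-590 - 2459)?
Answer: sqrt(-4615 + I*sqrt(3049)) ≈ 0.4064 + 67.935*I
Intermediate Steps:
g = I*sqrt(3049) (g = sqrt(-3049) = I*sqrt(3049) ≈ 55.218*I)
sqrt(g - 4615) = sqrt(I*sqrt(3049) - 4615) = sqrt(-4615 + I*sqrt(3049))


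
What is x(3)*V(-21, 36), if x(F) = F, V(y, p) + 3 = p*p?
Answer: 3879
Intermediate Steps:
V(y, p) = -3 + p² (V(y, p) = -3 + p*p = -3 + p²)
x(3)*V(-21, 36) = 3*(-3 + 36²) = 3*(-3 + 1296) = 3*1293 = 3879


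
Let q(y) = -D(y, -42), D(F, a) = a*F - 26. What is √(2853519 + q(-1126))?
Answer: √2806253 ≈ 1675.2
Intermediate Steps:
D(F, a) = -26 + F*a (D(F, a) = F*a - 26 = -26 + F*a)
q(y) = 26 + 42*y (q(y) = -(-26 + y*(-42)) = -(-26 - 42*y) = 26 + 42*y)
√(2853519 + q(-1126)) = √(2853519 + (26 + 42*(-1126))) = √(2853519 + (26 - 47292)) = √(2853519 - 47266) = √2806253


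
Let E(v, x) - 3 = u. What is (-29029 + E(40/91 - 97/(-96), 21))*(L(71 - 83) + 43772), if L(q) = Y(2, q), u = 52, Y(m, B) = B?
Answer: -1267902240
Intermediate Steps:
L(q) = q
E(v, x) = 55 (E(v, x) = 3 + 52 = 55)
(-29029 + E(40/91 - 97/(-96), 21))*(L(71 - 83) + 43772) = (-29029 + 55)*((71 - 83) + 43772) = -28974*(-12 + 43772) = -28974*43760 = -1267902240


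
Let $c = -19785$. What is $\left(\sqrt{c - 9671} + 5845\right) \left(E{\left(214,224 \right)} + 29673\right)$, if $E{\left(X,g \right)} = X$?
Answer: $174689515 + 119548 i \sqrt{1841} \approx 1.7469 \cdot 10^{8} + 5.1294 \cdot 10^{6} i$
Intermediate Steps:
$\left(\sqrt{c - 9671} + 5845\right) \left(E{\left(214,224 \right)} + 29673\right) = \left(\sqrt{-19785 - 9671} + 5845\right) \left(214 + 29673\right) = \left(\sqrt{-29456} + 5845\right) 29887 = \left(4 i \sqrt{1841} + 5845\right) 29887 = \left(5845 + 4 i \sqrt{1841}\right) 29887 = 174689515 + 119548 i \sqrt{1841}$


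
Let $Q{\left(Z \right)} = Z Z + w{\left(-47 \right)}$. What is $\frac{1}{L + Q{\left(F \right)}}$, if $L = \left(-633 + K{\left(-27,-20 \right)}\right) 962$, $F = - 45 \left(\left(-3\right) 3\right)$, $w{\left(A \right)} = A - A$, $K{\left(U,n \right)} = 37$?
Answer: $- \frac{1}{409327} \approx -2.443 \cdot 10^{-6}$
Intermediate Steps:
$w{\left(A \right)} = 0$
$F = 405$ ($F = \left(-45\right) \left(-9\right) = 405$)
$L = -573352$ ($L = \left(-633 + 37\right) 962 = \left(-596\right) 962 = -573352$)
$Q{\left(Z \right)} = Z^{2}$ ($Q{\left(Z \right)} = Z Z + 0 = Z^{2} + 0 = Z^{2}$)
$\frac{1}{L + Q{\left(F \right)}} = \frac{1}{-573352 + 405^{2}} = \frac{1}{-573352 + 164025} = \frac{1}{-409327} = - \frac{1}{409327}$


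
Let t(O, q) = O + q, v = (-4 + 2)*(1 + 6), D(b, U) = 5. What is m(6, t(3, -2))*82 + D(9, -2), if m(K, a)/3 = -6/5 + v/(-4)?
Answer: 2854/5 ≈ 570.80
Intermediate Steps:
v = -14 (v = -2*7 = -14)
m(K, a) = 69/10 (m(K, a) = 3*(-6/5 - 14/(-4)) = 3*(-6*⅕ - 14*(-¼)) = 3*(-6/5 + 7/2) = 3*(23/10) = 69/10)
m(6, t(3, -2))*82 + D(9, -2) = (69/10)*82 + 5 = 2829/5 + 5 = 2854/5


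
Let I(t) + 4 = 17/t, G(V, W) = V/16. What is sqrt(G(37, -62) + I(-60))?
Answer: I*sqrt(7095)/60 ≈ 1.4039*I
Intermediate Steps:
G(V, W) = V/16 (G(V, W) = V*(1/16) = V/16)
I(t) = -4 + 17/t
sqrt(G(37, -62) + I(-60)) = sqrt((1/16)*37 + (-4 + 17/(-60))) = sqrt(37/16 + (-4 + 17*(-1/60))) = sqrt(37/16 + (-4 - 17/60)) = sqrt(37/16 - 257/60) = sqrt(-473/240) = I*sqrt(7095)/60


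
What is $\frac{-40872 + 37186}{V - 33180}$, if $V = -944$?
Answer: $\frac{97}{898} \approx 0.10802$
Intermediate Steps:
$\frac{-40872 + 37186}{V - 33180} = \frac{-40872 + 37186}{-944 - 33180} = - \frac{3686}{-944 - 33180} = - \frac{3686}{-34124} = \left(-3686\right) \left(- \frac{1}{34124}\right) = \frac{97}{898}$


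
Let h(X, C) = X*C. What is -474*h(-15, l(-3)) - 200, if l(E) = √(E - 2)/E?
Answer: -200 - 2370*I*√5 ≈ -200.0 - 5299.5*I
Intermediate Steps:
l(E) = √(-2 + E)/E
h(X, C) = C*X
-474*h(-15, l(-3)) - 200 = -474*√(-2 - 3)/(-3)*(-15) - 200 = -474*(-I*√5/3)*(-15) - 200 = -2370*I*√5 - 200 = -200 - 2370*I*√5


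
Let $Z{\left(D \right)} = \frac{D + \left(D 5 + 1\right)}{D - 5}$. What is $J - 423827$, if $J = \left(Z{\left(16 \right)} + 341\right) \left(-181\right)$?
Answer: $- \frac{5358585}{11} \approx -4.8714 \cdot 10^{5}$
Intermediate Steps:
$Z{\left(D \right)} = \frac{1 + 6 D}{-5 + D}$ ($Z{\left(D \right)} = \frac{D + \left(5 D + 1\right)}{-5 + D} = \frac{D + \left(1 + 5 D\right)}{-5 + D} = \frac{1 + 6 D}{-5 + D}$)
$J = - \frac{696488}{11}$ ($J = \left(\frac{1 + 6 \cdot 16}{-5 + 16} + 341\right) \left(-181\right) = \left(\frac{1 + 96}{11} + 341\right) \left(-181\right) = \left(\frac{1}{11} \cdot 97 + 341\right) \left(-181\right) = \left(\frac{97}{11} + 341\right) \left(-181\right) = \frac{3848}{11} \left(-181\right) = - \frac{696488}{11} \approx -63317.0$)
$J - 423827 = - \frac{696488}{11} - 423827 = - \frac{5358585}{11}$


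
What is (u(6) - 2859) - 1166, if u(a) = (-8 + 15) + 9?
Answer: -4009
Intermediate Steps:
u(a) = 16 (u(a) = 7 + 9 = 16)
(u(6) - 2859) - 1166 = (16 - 2859) - 1166 = -2843 - 1166 = -4009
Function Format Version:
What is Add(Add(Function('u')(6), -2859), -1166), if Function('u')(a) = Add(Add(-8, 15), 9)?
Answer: -4009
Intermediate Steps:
Function('u')(a) = 16 (Function('u')(a) = Add(7, 9) = 16)
Add(Add(Function('u')(6), -2859), -1166) = Add(Add(16, -2859), -1166) = Add(-2843, -1166) = -4009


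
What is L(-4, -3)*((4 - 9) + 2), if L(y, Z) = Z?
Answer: 9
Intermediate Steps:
L(-4, -3)*((4 - 9) + 2) = -3*((4 - 9) + 2) = -3*(-5 + 2) = -3*(-3) = 9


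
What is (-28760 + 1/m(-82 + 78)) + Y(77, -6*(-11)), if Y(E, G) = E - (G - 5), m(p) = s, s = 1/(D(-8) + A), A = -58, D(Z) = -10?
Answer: -28812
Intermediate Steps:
s = -1/68 (s = 1/(-10 - 58) = 1/(-68) = -1/68 ≈ -0.014706)
m(p) = -1/68
Y(E, G) = 5 + E - G (Y(E, G) = E - (-5 + G) = E + (5 - G) = 5 + E - G)
(-28760 + 1/m(-82 + 78)) + Y(77, -6*(-11)) = (-28760 + 1/(-1/68)) + (5 + 77 - (-6)*(-11)) = (-28760 - 68) + (5 + 77 - 1*66) = -28828 + (5 + 77 - 66) = -28828 + 16 = -28812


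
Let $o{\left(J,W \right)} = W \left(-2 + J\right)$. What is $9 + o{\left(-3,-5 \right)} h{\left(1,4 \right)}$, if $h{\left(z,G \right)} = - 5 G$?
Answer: $-491$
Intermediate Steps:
$9 + o{\left(-3,-5 \right)} h{\left(1,4 \right)} = 9 + - 5 \left(-2 - 3\right) \left(\left(-5\right) 4\right) = 9 + \left(-5\right) \left(-5\right) \left(-20\right) = 9 + 25 \left(-20\right) = 9 - 500 = -491$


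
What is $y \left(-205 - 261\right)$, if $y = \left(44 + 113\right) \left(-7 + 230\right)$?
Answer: $-16315126$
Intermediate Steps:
$y = 35011$ ($y = 157 \cdot 223 = 35011$)
$y \left(-205 - 261\right) = 35011 \left(-205 - 261\right) = 35011 \left(-466\right) = -16315126$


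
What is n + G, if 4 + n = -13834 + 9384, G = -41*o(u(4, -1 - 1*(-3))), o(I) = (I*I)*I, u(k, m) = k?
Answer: -7078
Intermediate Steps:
o(I) = I³ (o(I) = I²*I = I³)
G = -2624 (G = -41*4³ = -41*64 = -2624)
n = -4454 (n = -4 + (-13834 + 9384) = -4 - 4450 = -4454)
n + G = -4454 - 2624 = -7078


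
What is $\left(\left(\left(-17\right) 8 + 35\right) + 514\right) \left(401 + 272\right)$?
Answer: $277949$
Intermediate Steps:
$\left(\left(\left(-17\right) 8 + 35\right) + 514\right) \left(401 + 272\right) = \left(\left(-136 + 35\right) + 514\right) 673 = \left(-101 + 514\right) 673 = 413 \cdot 673 = 277949$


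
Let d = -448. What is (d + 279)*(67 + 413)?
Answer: -81120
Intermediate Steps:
(d + 279)*(67 + 413) = (-448 + 279)*(67 + 413) = -169*480 = -81120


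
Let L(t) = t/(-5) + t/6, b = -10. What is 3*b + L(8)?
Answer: -454/15 ≈ -30.267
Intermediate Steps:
L(t) = -t/30 (L(t) = t*(-⅕) + t*(⅙) = -t/5 + t/6 = -t/30)
3*b + L(8) = 3*(-10) - 1/30*8 = -30 - 4/15 = -454/15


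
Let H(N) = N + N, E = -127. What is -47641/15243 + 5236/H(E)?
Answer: -45956581/1935861 ≈ -23.740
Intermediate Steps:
H(N) = 2*N
-47641/15243 + 5236/H(E) = -47641/15243 + 5236/((2*(-127))) = -47641*1/15243 + 5236/(-254) = -47641/15243 + 5236*(-1/254) = -47641/15243 - 2618/127 = -45956581/1935861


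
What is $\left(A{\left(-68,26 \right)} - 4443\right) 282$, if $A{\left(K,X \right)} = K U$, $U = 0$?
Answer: $-1252926$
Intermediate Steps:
$A{\left(K,X \right)} = 0$ ($A{\left(K,X \right)} = K 0 = 0$)
$\left(A{\left(-68,26 \right)} - 4443\right) 282 = \left(0 - 4443\right) 282 = \left(-4443\right) 282 = -1252926$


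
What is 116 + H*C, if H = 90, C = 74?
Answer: 6776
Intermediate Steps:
116 + H*C = 116 + 90*74 = 116 + 6660 = 6776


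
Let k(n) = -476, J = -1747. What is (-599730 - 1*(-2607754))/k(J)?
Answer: -502006/119 ≈ -4218.5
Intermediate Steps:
(-599730 - 1*(-2607754))/k(J) = (-599730 - 1*(-2607754))/(-476) = (-599730 + 2607754)*(-1/476) = 2008024*(-1/476) = -502006/119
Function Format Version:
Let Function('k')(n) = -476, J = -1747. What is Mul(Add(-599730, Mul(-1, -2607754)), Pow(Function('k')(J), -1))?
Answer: Rational(-502006, 119) ≈ -4218.5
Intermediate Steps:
Mul(Add(-599730, Mul(-1, -2607754)), Pow(Function('k')(J), -1)) = Mul(Add(-599730, Mul(-1, -2607754)), Pow(-476, -1)) = Mul(Add(-599730, 2607754), Rational(-1, 476)) = Mul(2008024, Rational(-1, 476)) = Rational(-502006, 119)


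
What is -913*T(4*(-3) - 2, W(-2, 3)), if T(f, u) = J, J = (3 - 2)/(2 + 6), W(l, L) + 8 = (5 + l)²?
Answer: -913/8 ≈ -114.13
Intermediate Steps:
W(l, L) = -8 + (5 + l)²
J = ⅛ (J = 1/8 = 1*(⅛) = ⅛ ≈ 0.12500)
T(f, u) = ⅛
-913*T(4*(-3) - 2, W(-2, 3)) = -913*⅛ = -913/8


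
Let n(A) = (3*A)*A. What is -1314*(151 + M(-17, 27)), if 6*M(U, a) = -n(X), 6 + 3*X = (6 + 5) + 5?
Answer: -191114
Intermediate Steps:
X = 10/3 (X = -2 + ((6 + 5) + 5)/3 = -2 + (11 + 5)/3 = -2 + (⅓)*16 = -2 + 16/3 = 10/3 ≈ 3.3333)
n(A) = 3*A²
M(U, a) = -50/9 (M(U, a) = (-3*(10/3)²)/6 = (-3*100/9)/6 = (-1*100/3)/6 = (⅙)*(-100/3) = -50/9)
-1314*(151 + M(-17, 27)) = -1314*(151 - 50/9) = -1314*1309/9 = -191114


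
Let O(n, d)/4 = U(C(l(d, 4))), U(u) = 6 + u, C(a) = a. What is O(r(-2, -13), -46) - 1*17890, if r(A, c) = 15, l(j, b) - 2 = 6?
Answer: -17834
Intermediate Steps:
l(j, b) = 8 (l(j, b) = 2 + 6 = 8)
O(n, d) = 56 (O(n, d) = 4*(6 + 8) = 4*14 = 56)
O(r(-2, -13), -46) - 1*17890 = 56 - 1*17890 = 56 - 17890 = -17834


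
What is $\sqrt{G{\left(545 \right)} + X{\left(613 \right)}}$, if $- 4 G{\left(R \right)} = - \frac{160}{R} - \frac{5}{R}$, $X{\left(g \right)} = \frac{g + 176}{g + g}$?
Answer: $\frac{3 \sqrt{1427144303}}{133634} \approx 0.84808$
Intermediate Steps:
$X{\left(g \right)} = \frac{176 + g}{2 g}$
$G{\left(R \right)} = \frac{165}{4 R}$ ($G{\left(R \right)} = - \frac{- \frac{160}{R} - \frac{5}{R}}{4} = - \frac{\left(-165\right) \frac{1}{R}}{4} = \frac{165}{4 R}$)
$\sqrt{G{\left(545 \right)} + X{\left(613 \right)}} = \sqrt{\frac{165}{4 \cdot 545} + \frac{176 + 613}{2 \cdot 613}} = \sqrt{\frac{165}{4} \cdot \frac{1}{545} + \frac{1}{2} \cdot \frac{1}{613} \cdot 789} = \sqrt{\frac{33}{436} + \frac{789}{1226}} = \sqrt{\frac{192231}{267268}} = \frac{3 \sqrt{1427144303}}{133634}$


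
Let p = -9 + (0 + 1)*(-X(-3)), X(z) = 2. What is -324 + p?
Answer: -335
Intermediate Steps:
p = -11 (p = -9 + (0 + 1)*(-1*2) = -9 + 1*(-2) = -9 - 2 = -11)
-324 + p = -324 - 11 = -335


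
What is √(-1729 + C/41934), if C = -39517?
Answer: I*√3042035061402/41934 ≈ 41.593*I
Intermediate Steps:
√(-1729 + C/41934) = √(-1729 - 39517/41934) = √(-72543403/41934) = I*√3042035061402/41934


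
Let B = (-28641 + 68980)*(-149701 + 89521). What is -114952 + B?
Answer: -2427715972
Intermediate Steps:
B = -2427601020 (B = 40339*(-60180) = -2427601020)
-114952 + B = -114952 - 2427601020 = -2427715972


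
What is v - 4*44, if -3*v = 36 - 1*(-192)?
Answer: -252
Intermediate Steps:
v = -76 (v = -(36 - 1*(-192))/3 = -(36 + 192)/3 = -⅓*228 = -76)
v - 4*44 = -76 - 4*44 = -76 - 1*176 = -76 - 176 = -252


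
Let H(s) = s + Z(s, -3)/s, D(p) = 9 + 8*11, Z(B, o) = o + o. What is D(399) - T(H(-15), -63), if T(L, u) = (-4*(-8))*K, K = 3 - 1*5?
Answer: 161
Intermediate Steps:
Z(B, o) = 2*o
K = -2 (K = 3 - 5 = -2)
D(p) = 97 (D(p) = 9 + 88 = 97)
H(s) = s - 6/s (H(s) = s + (2*(-3))/s = s - 6/s)
T(L, u) = -64 (T(L, u) = -4*(-8)*(-2) = 32*(-2) = -64)
D(399) - T(H(-15), -63) = 97 - 1*(-64) = 97 + 64 = 161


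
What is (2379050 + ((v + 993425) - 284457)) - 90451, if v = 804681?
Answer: 3802248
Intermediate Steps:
(2379050 + ((v + 993425) - 284457)) - 90451 = (2379050 + ((804681 + 993425) - 284457)) - 90451 = (2379050 + (1798106 - 284457)) - 90451 = (2379050 + 1513649) - 90451 = 3892699 - 90451 = 3802248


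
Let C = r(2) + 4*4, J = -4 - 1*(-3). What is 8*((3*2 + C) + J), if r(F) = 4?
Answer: 200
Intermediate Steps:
J = -1 (J = -4 + 3 = -1)
C = 20 (C = 4 + 4*4 = 4 + 16 = 20)
8*((3*2 + C) + J) = 8*((3*2 + 20) - 1) = 8*((6 + 20) - 1) = 8*(26 - 1) = 8*25 = 200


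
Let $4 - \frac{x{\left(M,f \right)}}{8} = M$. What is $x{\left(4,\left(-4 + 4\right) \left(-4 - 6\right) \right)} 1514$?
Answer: $0$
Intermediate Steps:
$x{\left(M,f \right)} = 32 - 8 M$
$x{\left(4,\left(-4 + 4\right) \left(-4 - 6\right) \right)} 1514 = \left(32 - 32\right) 1514 = 0 \cdot 1514 = 0$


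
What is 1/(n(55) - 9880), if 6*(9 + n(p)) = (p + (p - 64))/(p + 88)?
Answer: -429/4242358 ≈ -0.00010112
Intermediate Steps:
n(p) = -9 + (-64 + 2*p)/(6*(88 + p)) (n(p) = -9 + ((p + (p - 64))/(p + 88))/6 = -9 + ((p + (-64 + p))/(88 + p))/6 = -9 + ((-64 + 2*p)/(88 + p))/6 = -9 + (-64 + 2*p)/(6*(88 + p)))
1/(n(55) - 9880) = 1/(2*(-1204 - 13*55)/(3*(88 + 55)) - 9880) = 1/((2/3)*(-1204 - 715)/143 - 9880) = 1/((2/3)*(1/143)*(-1919) - 9880) = 1/(-3838/429 - 9880) = 1/(-4242358/429) = -429/4242358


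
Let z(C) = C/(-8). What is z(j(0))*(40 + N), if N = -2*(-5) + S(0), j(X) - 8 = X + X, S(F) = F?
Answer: -50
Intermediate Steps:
j(X) = 8 + 2*X (j(X) = 8 + (X + X) = 8 + 2*X)
N = 10 (N = -2*(-5) + 0 = 10 + 0 = 10)
z(C) = -C/8 (z(C) = C*(-⅛) = -C/8)
z(j(0))*(40 + N) = (-(8 + 2*0)/8)*(40 + 10) = -(8 + 0)/8*50 = -⅛*8*50 = -1*50 = -50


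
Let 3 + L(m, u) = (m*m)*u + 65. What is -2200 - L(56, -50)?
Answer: 154538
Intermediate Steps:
L(m, u) = 62 + u*m**2 (L(m, u) = -3 + ((m*m)*u + 65) = -3 + (m**2*u + 65) = -3 + (u*m**2 + 65) = -3 + (65 + u*m**2) = 62 + u*m**2)
-2200 - L(56, -50) = -2200 - (62 - 50*56**2) = -2200 - (62 - 50*3136) = -2200 - (62 - 156800) = -2200 - 1*(-156738) = -2200 + 156738 = 154538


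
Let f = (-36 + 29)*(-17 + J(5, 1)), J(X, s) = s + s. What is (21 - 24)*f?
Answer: -315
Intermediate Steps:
J(X, s) = 2*s
f = 105 (f = (-36 + 29)*(-17 + 2*1) = -7*(-17 + 2) = -7*(-15) = 105)
(21 - 24)*f = (21 - 24)*105 = -3*105 = -315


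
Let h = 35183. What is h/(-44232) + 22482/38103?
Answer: -115384675/561790632 ≈ -0.20539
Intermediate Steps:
h/(-44232) + 22482/38103 = 35183/(-44232) + 22482/38103 = 35183*(-1/44232) + 22482*(1/38103) = -35183/44232 + 7494/12701 = -115384675/561790632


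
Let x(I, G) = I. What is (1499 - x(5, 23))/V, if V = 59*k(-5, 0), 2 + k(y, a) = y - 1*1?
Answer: -747/236 ≈ -3.1653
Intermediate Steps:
k(y, a) = -3 + y (k(y, a) = -2 + (y - 1*1) = -2 + (y - 1) = -2 + (-1 + y) = -3 + y)
V = -472 (V = 59*(-3 - 5) = 59*(-8) = -472)
(1499 - x(5, 23))/V = (1499 - 1*5)/(-472) = (1499 - 5)*(-1/472) = 1494*(-1/472) = -747/236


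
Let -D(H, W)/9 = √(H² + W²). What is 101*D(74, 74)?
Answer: -67266*√2 ≈ -95129.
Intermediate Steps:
D(H, W) = -9*√(H² + W²)
101*D(74, 74) = 101*(-9*√(74² + 74²)) = 101*(-9*√(5476 + 5476)) = 101*(-666*√2) = -67266*√2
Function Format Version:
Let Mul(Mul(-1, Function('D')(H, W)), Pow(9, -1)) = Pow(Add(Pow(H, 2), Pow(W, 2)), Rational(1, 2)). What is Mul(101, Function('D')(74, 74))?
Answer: Mul(-67266, Pow(2, Rational(1, 2))) ≈ -95129.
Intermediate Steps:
Function('D')(H, W) = Mul(-9, Pow(Add(Pow(H, 2), Pow(W, 2)), Rational(1, 2)))
Mul(101, Function('D')(74, 74)) = Mul(101, Mul(-9, Pow(Add(Pow(74, 2), Pow(74, 2)), Rational(1, 2)))) = Mul(101, Mul(-9, Pow(Add(5476, 5476), Rational(1, 2)))) = Mul(101, Mul(-9, Pow(10952, Rational(1, 2)))) = Mul(101, Mul(-9, Mul(74, Pow(2, Rational(1, 2))))) = Mul(101, Mul(-666, Pow(2, Rational(1, 2)))) = Mul(-67266, Pow(2, Rational(1, 2)))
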